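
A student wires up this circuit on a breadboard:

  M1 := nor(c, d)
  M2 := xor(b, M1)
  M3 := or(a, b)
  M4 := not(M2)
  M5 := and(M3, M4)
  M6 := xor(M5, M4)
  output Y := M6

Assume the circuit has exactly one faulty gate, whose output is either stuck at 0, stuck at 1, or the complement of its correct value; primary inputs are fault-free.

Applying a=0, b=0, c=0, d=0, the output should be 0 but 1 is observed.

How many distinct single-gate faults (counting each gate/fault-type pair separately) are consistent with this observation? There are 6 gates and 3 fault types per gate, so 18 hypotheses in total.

Fault-free: M1=1, M2=1, M3=0, M4=0, M5=0, M6=0 → 0. Observed 1.
  M1: stuck-at-0, inverted output ✓; others ✗
  M2: stuck-at-0, inverted output ✓; others ✗
  M3: none of the 3 fault types match ✗
  M4: stuck-at-1, inverted output ✓; others ✗
  M5: stuck-at-1, inverted output ✓; others ✗
  M6: stuck-at-1, inverted output ✓; others ✗
Consistent faults: {M1 stuck-at-0, M1 inverted output, M2 stuck-at-0, M2 inverted output, M4 stuck-at-1, M4 inverted output, M5 stuck-at-1, M5 inverted output, M6 stuck-at-1, M6 inverted output} — 10 in all.

10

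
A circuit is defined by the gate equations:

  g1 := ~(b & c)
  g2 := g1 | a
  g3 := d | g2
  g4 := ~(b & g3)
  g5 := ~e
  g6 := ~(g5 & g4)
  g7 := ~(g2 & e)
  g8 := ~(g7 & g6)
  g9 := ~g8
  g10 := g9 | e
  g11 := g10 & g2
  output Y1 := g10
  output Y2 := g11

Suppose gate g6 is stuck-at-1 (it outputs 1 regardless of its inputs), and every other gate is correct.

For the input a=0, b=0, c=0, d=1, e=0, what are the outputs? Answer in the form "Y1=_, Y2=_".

Propagate with g6 forced: g1=1, g2=1, g3=1, g4=1, g5=1, g6=1 [stuck-at-1], g7=1, g8=0, g9=1, g10=1, g11=1.
So the outputs are Y1=1, Y2=1. (Without the fault they would be Y1=0, Y2=0.)

Y1=1, Y2=1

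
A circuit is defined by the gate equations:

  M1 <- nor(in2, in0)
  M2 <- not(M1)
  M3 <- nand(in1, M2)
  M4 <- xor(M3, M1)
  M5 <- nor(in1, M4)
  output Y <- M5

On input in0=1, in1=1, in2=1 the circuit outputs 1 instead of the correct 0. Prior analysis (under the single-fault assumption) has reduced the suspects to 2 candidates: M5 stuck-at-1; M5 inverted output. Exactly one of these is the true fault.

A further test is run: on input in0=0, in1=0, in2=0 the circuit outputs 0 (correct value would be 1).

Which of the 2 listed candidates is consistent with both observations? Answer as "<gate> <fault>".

M5 inverted output

Evaluate each candidate on input in0=0, in1=0, in2=0:
  M5 stuck-at-1: M1=1, M2=0, M3=1, M4=0, M5=1 [stuck-at-1] → 1 — eliminated
  M5 inverted output: M1=1, M2=0, M3=1, M4=0, M5=0 [inverted output] → 0 — matches
Only M5 inverted output reproduces the observed 0.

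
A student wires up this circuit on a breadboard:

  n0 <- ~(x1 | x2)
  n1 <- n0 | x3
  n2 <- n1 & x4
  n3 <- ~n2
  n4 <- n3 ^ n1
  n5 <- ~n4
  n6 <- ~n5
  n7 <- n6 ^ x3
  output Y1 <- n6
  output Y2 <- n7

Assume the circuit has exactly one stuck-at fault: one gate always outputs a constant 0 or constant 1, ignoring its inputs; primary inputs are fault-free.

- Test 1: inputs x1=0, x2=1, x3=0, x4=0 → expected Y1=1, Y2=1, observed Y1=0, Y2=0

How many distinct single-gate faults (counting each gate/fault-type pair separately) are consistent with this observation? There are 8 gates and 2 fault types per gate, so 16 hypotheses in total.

Fault-free: n0=0, n1=0, n2=0, n3=1, n4=1, n5=0, n6=1, n7=1 → Y1=1, Y2=1. Observed Y1=0, Y2=0.
  n0: stuck-at-1 ✓; others ✗
  n1: stuck-at-1 ✓; others ✗
  n2: stuck-at-1 ✓; others ✗
  n3: stuck-at-0 ✓; others ✗
  n4: stuck-at-0 ✓; others ✗
  n5: stuck-at-1 ✓; others ✗
  n6: stuck-at-0 ✓; others ✗
  n7: none of the 2 fault types match ✗
Consistent faults: {n0 stuck-at-1, n1 stuck-at-1, n2 stuck-at-1, n3 stuck-at-0, n4 stuck-at-0, n5 stuck-at-1, n6 stuck-at-0} — 7 in all.

7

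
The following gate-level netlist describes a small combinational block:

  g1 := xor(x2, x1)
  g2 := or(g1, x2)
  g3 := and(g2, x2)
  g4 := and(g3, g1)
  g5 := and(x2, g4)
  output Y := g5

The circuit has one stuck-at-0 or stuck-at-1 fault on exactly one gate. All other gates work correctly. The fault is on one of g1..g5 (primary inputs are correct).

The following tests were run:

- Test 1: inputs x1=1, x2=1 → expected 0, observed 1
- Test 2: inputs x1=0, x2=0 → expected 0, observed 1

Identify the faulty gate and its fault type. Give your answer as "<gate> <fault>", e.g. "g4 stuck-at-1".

Fault-free values for test 1 (x1=1, x2=1): g1=0, g2=1, g3=1, g4=0, g5=0, giving Y=0. Observed 1.
Test 1: faults giving observed 1 are {g1 stuck-at-1, g4 stuck-at-1, g5 stuck-at-1}.
Test 2 (x1=0, x2=0): fault-free g1=0, g2=0, g3=0, g4=0, g5=0 → 0; observed 1. Eliminates g1 stuck-at-1, g4 stuck-at-1.
Only g5 stuck-at-1 is consistent with every test.

g5 stuck-at-1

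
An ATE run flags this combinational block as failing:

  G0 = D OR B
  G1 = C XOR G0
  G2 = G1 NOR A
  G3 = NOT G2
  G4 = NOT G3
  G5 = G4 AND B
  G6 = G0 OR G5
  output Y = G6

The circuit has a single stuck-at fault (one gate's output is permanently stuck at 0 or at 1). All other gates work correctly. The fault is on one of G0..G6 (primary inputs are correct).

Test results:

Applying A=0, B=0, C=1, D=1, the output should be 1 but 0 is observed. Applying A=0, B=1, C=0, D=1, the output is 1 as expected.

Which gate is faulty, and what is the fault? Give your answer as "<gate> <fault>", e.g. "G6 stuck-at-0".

Fault-free values for test 1 (A=0, B=0, C=1, D=1): G0=1, G1=0, G2=1, G3=0, G4=1, G5=0, G6=1, giving Y=1. Observed 0.
Test 1: faults giving observed 0 are {G0 stuck-at-0, G6 stuck-at-0}.
Test 2 (A=0, B=1, C=0, D=1): fault-free G0=1, G1=1, G2=0, G3=1, G4=0, G5=0, G6=1 → 1; observed 1. Eliminates G6 stuck-at-0.
Only G0 stuck-at-0 is consistent with every test.

G0 stuck-at-0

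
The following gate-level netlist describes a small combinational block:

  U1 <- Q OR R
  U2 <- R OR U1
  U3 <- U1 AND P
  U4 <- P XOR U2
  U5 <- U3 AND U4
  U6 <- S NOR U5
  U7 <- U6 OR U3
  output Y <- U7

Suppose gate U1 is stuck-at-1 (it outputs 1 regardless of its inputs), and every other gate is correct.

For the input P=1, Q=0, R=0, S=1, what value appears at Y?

Propagate with U1 forced: U1=1 [stuck-at-1], U2=1, U3=1, U4=0, U5=0, U6=0, U7=1.
So Y = 1. (Without the fault it would be 0.)

1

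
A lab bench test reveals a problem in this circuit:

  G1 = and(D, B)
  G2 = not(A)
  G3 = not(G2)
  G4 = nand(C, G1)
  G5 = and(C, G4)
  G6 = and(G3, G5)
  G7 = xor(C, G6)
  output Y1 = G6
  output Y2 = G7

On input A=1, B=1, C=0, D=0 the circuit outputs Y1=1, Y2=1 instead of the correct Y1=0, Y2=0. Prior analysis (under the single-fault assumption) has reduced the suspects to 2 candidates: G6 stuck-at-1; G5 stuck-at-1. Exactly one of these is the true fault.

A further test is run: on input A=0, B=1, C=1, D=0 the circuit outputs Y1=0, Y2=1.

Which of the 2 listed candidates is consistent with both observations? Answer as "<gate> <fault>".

G5 stuck-at-1

Evaluate each candidate on input A=0, B=1, C=1, D=0:
  G6 stuck-at-1: G1=0, G2=1, G3=0, G4=1, G5=1, G6=1 [stuck-at-1], G7=0 → Y1=1, Y2=0 — eliminated
  G5 stuck-at-1: G1=0, G2=1, G3=0, G4=1, G5=1 [stuck-at-1], G6=0, G7=1 → Y1=0, Y2=1 — matches
Only G5 stuck-at-1 reproduces the observed Y1=0, Y2=1.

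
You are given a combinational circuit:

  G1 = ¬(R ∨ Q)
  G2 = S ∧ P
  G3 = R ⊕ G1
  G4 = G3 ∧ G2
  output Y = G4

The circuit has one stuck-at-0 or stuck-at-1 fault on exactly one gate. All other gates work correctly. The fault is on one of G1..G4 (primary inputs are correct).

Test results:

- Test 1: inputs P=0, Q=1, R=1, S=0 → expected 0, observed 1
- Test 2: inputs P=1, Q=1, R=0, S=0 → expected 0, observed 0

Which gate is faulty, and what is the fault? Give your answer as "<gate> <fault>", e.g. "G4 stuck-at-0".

Fault-free values for test 1 (P=0, Q=1, R=1, S=0): G1=0, G2=0, G3=1, G4=0, giving Y=0. Observed 1.
Test 1: faults giving observed 1 are {G2 stuck-at-1, G4 stuck-at-1}.
Test 2 (P=1, Q=1, R=0, S=0): fault-free G1=0, G2=0, G3=0, G4=0 → 0; observed 0. Eliminates G4 stuck-at-1.
Only G2 stuck-at-1 is consistent with every test.

G2 stuck-at-1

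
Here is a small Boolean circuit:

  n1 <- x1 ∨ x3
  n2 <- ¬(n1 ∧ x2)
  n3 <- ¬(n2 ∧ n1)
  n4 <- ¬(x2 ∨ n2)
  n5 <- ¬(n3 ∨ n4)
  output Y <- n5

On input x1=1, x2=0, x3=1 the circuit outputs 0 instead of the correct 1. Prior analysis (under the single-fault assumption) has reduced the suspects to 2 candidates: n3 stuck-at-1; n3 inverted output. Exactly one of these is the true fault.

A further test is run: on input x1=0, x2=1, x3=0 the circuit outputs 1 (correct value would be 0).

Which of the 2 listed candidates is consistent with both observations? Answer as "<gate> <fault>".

n3 inverted output

Evaluate each candidate on input x1=0, x2=1, x3=0:
  n3 stuck-at-1: n1=0, n2=1, n3=1 [stuck-at-1], n4=0, n5=0 → 0 — eliminated
  n3 inverted output: n1=0, n2=1, n3=0 [inverted output], n4=0, n5=1 → 1 — matches
Only n3 inverted output reproduces the observed 1.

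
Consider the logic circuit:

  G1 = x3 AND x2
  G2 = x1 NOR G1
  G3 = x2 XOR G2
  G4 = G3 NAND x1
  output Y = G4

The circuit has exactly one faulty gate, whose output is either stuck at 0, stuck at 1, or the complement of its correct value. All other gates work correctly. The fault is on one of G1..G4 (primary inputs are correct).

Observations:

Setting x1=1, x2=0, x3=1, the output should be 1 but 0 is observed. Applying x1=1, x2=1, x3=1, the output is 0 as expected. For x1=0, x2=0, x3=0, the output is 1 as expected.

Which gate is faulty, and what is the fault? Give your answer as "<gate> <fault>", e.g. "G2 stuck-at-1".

G3 stuck-at-1

Fault-free values for test 1 (x1=1, x2=0, x3=1): G1=0, G2=0, G3=0, G4=1, giving Y=1. Observed 0.
Test 1: faults giving observed 0 are {G2 stuck-at-1, G2 inverted output, G3 stuck-at-1, G3 inverted output, G4 stuck-at-0, G4 inverted output}.
Test 2 (x1=1, x2=1, x3=1): fault-free G1=1, G2=0, G3=1, G4=0 → 0; observed 0. Eliminates G2 stuck-at-1, G2 inverted output, G3 inverted output, G4 inverted output.
Test 3 (x1=0, x2=0, x3=0): fault-free G1=0, G2=1, G3=1, G4=1 → 1; observed 1. Eliminates G4 stuck-at-0.
Only G3 stuck-at-1 is consistent with every test.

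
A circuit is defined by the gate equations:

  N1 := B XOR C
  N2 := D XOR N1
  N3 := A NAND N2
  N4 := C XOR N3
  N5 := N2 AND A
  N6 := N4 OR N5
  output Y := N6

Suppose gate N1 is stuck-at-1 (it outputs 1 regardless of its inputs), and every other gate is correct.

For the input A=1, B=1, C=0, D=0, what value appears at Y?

1

Propagate with N1 forced: N1=1 [stuck-at-1], N2=1, N3=0, N4=0, N5=1, N6=1.
So Y = 1. (Same as the fault-free value — the fault is masked on this input.)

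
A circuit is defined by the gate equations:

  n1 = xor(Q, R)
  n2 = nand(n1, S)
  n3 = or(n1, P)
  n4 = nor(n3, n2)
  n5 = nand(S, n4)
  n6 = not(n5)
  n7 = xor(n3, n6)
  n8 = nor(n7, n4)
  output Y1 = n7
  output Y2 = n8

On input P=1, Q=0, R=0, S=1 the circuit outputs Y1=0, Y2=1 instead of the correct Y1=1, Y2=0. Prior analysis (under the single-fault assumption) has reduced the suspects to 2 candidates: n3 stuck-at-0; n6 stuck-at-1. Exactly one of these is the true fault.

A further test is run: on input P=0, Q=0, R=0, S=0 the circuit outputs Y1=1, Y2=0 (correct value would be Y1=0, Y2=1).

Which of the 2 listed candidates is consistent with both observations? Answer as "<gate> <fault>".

n6 stuck-at-1

Evaluate each candidate on input P=0, Q=0, R=0, S=0:
  n3 stuck-at-0: n1=0, n2=1, n3=0 [stuck-at-0], n4=0, n5=1, n6=0, n7=0, n8=1 → Y1=0, Y2=1 — eliminated
  n6 stuck-at-1: n1=0, n2=1, n3=0, n4=0, n5=1, n6=1 [stuck-at-1], n7=1, n8=0 → Y1=1, Y2=0 — matches
Only n6 stuck-at-1 reproduces the observed Y1=1, Y2=0.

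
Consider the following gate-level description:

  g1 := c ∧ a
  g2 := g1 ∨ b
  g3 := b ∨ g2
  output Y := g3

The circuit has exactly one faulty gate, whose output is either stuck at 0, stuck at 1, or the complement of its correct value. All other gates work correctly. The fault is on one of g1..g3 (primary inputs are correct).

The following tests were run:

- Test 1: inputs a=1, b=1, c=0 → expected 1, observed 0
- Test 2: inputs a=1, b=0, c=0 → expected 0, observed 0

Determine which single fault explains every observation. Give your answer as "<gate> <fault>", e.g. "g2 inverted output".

g3 stuck-at-0

Fault-free values for test 1 (a=1, b=1, c=0): g1=0, g2=1, g3=1, giving Y=1. Observed 0.
Test 1: faults giving observed 0 are {g3 stuck-at-0, g3 inverted output}.
Test 2 (a=1, b=0, c=0): fault-free g1=0, g2=0, g3=0 → 0; observed 0. Eliminates g3 inverted output.
Only g3 stuck-at-0 is consistent with every test.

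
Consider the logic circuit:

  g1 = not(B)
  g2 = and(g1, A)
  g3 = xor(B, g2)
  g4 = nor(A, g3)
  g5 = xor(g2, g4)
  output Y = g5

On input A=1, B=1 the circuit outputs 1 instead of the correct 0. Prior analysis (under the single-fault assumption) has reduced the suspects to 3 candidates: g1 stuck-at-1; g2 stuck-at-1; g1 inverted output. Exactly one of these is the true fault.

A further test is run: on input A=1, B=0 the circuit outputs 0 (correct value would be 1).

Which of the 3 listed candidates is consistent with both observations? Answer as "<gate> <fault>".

Evaluate each candidate on input A=1, B=0:
  g1 stuck-at-1: g1=1 [stuck-at-1], g2=1, g3=1, g4=0, g5=1 → 1 — eliminated
  g2 stuck-at-1: g1=1, g2=1 [stuck-at-1], g3=1, g4=0, g5=1 → 1 — eliminated
  g1 inverted output: g1=0 [inverted output], g2=0, g3=0, g4=0, g5=0 → 0 — matches
Only g1 inverted output reproduces the observed 0.

g1 inverted output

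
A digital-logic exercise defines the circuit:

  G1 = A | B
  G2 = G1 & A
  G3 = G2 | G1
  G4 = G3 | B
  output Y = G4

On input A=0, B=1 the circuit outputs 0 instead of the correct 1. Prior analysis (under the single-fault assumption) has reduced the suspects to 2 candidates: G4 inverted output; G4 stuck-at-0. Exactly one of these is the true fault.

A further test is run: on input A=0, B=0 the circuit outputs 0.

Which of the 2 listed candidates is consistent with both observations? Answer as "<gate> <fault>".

G4 stuck-at-0

Evaluate each candidate on input A=0, B=0:
  G4 inverted output: G1=0, G2=0, G3=0, G4=1 [inverted output] → 1 — eliminated
  G4 stuck-at-0: G1=0, G2=0, G3=0, G4=0 [stuck-at-0] → 0 — matches
Only G4 stuck-at-0 reproduces the observed 0.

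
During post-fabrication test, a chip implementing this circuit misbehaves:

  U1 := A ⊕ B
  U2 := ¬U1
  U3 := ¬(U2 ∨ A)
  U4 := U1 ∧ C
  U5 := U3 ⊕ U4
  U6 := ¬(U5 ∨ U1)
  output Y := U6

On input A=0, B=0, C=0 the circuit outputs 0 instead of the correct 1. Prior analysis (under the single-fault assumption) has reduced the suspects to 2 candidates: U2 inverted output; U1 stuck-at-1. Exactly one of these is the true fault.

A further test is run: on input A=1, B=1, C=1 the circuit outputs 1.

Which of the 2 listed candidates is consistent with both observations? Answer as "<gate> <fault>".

Evaluate each candidate on input A=1, B=1, C=1:
  U2 inverted output: U1=0, U2=0 [inverted output], U3=0, U4=0, U5=0, U6=1 → 1 — matches
  U1 stuck-at-1: U1=1 [stuck-at-1], U2=0, U3=0, U4=1, U5=1, U6=0 → 0 — eliminated
Only U2 inverted output reproduces the observed 1.

U2 inverted output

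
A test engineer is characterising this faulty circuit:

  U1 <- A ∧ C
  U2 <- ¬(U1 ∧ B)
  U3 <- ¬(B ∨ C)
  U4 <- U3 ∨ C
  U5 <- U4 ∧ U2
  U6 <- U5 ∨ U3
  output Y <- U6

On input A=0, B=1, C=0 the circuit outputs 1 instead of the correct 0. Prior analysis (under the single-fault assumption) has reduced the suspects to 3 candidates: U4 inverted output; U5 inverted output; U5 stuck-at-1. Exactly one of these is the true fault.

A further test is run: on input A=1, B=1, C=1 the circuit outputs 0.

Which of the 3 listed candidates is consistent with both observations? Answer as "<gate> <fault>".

Evaluate each candidate on input A=1, B=1, C=1:
  U4 inverted output: U1=1, U2=0, U3=0, U4=0 [inverted output], U5=0, U6=0 → 0 — matches
  U5 inverted output: U1=1, U2=0, U3=0, U4=1, U5=1 [inverted output], U6=1 → 1 — eliminated
  U5 stuck-at-1: U1=1, U2=0, U3=0, U4=1, U5=1 [stuck-at-1], U6=1 → 1 — eliminated
Only U4 inverted output reproduces the observed 0.

U4 inverted output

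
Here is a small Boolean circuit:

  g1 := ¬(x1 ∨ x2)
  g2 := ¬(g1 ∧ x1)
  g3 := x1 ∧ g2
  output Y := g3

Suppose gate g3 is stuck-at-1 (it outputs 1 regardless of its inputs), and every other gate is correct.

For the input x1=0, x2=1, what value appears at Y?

1

Propagate with g3 forced: g1=0, g2=1, g3=1 [stuck-at-1].
So Y = 1. (Without the fault it would be 0.)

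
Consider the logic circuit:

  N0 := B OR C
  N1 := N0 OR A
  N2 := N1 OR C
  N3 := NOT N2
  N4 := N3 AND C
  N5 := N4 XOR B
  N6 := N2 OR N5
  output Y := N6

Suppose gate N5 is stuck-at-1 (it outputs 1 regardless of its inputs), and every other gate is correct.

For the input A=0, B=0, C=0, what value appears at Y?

1

Propagate with N5 forced: N0=0, N1=0, N2=0, N3=1, N4=0, N5=1 [stuck-at-1], N6=1.
So Y = 1. (Without the fault it would be 0.)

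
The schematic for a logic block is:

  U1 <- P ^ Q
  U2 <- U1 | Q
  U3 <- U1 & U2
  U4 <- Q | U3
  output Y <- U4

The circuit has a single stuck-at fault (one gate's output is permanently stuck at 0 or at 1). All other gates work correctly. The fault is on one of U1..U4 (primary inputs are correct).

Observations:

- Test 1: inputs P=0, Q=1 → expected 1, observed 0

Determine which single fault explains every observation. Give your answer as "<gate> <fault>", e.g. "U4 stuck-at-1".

Fault-free values for test 1 (P=0, Q=1): U1=1, U2=1, U3=1, U4=1, giving Y=1. Observed 0.
Test 1: faults giving observed 0 are {U4 stuck-at-0}.
Only U4 stuck-at-0 is consistent with every test.

U4 stuck-at-0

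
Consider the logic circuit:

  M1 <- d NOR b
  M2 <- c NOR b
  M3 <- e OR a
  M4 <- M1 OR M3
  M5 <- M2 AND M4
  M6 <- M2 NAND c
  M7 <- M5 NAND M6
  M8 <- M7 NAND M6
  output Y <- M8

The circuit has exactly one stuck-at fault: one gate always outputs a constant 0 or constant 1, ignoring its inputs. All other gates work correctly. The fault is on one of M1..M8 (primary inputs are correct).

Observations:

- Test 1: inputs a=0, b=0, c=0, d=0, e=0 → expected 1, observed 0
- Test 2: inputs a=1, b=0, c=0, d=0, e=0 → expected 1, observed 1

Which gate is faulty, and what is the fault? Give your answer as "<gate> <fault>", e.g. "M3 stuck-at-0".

Fault-free values for test 1 (a=0, b=0, c=0, d=0, e=0): M1=1, M2=1, M3=0, M4=1, M5=1, M6=1, M7=0, M8=1, giving Y=1. Observed 0.
Test 1: faults giving observed 0 are {M1 stuck-at-0, M2 stuck-at-0, M4 stuck-at-0, M5 stuck-at-0, M7 stuck-at-1, M8 stuck-at-0}.
Test 2 (a=1, b=0, c=0, d=0, e=0): fault-free M1=1, M2=1, M3=1, M4=1, M5=1, M6=1, M7=0, M8=1 → 1; observed 1. Eliminates M2 stuck-at-0, M4 stuck-at-0, M5 stuck-at-0, M7 stuck-at-1, M8 stuck-at-0.
Only M1 stuck-at-0 is consistent with every test.

M1 stuck-at-0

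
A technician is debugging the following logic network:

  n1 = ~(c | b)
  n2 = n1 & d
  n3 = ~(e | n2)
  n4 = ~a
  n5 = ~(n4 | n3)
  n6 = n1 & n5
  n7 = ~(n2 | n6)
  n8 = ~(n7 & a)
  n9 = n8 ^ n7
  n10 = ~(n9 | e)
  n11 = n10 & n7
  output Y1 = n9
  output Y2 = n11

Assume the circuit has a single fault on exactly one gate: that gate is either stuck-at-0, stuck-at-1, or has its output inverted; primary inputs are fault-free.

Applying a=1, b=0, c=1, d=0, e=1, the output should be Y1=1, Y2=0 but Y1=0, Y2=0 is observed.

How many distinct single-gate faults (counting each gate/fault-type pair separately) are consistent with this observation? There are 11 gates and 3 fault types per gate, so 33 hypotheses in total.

4

Fault-free: n1=0, n2=0, n3=0, n4=0, n5=1, n6=0, n7=1, n8=0, n9=1, n10=0, n11=0 → Y1=1, Y2=0. Observed Y1=0, Y2=0.
  n1: none of the 3 fault types match ✗
  n2: none of the 3 fault types match ✗
  n3: none of the 3 fault types match ✗
  n4: none of the 3 fault types match ✗
  n5: none of the 3 fault types match ✗
  n6: none of the 3 fault types match ✗
  n7: none of the 3 fault types match ✗
  n8: stuck-at-1, inverted output ✓; others ✗
  n9: stuck-at-0, inverted output ✓; others ✗
  n10: none of the 3 fault types match ✗
  n11: none of the 3 fault types match ✗
Consistent faults: {n8 stuck-at-1, n8 inverted output, n9 stuck-at-0, n9 inverted output} — 4 in all.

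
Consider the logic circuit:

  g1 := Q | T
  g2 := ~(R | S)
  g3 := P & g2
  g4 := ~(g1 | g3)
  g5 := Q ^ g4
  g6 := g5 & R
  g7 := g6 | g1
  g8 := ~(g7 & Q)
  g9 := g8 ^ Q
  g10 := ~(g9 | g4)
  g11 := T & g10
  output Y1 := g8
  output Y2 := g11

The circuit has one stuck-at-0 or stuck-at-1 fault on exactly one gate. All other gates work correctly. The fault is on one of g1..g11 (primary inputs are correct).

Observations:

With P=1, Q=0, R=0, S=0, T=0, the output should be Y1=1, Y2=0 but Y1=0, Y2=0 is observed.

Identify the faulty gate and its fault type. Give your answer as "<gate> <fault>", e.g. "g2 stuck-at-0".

Fault-free values for test 1 (P=1, Q=0, R=0, S=0, T=0): g1=0, g2=1, g3=1, g4=0, g5=0, g6=0, g7=0, g8=1, g9=1, g10=0, g11=0, giving Y1=1, Y2=0. Observed Y1=0, Y2=0.
Test 1: faults giving observed Y1=0, Y2=0 are {g8 stuck-at-0}.
Only g8 stuck-at-0 is consistent with every test.

g8 stuck-at-0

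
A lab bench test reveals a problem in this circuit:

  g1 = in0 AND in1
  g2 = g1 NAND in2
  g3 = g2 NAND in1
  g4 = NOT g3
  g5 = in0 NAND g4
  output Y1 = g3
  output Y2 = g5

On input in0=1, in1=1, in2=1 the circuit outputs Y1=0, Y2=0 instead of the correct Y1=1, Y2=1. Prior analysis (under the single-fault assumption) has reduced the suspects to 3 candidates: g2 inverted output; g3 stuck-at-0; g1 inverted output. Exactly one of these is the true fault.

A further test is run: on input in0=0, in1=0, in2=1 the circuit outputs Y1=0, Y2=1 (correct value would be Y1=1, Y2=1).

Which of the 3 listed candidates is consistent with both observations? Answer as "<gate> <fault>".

Evaluate each candidate on input in0=0, in1=0, in2=1:
  g2 inverted output: g1=0, g2=0 [inverted output], g3=1, g4=0, g5=1 → Y1=1, Y2=1 — eliminated
  g3 stuck-at-0: g1=0, g2=1, g3=0 [stuck-at-0], g4=1, g5=1 → Y1=0, Y2=1 — matches
  g1 inverted output: g1=1 [inverted output], g2=0, g3=1, g4=0, g5=1 → Y1=1, Y2=1 — eliminated
Only g3 stuck-at-0 reproduces the observed Y1=0, Y2=1.

g3 stuck-at-0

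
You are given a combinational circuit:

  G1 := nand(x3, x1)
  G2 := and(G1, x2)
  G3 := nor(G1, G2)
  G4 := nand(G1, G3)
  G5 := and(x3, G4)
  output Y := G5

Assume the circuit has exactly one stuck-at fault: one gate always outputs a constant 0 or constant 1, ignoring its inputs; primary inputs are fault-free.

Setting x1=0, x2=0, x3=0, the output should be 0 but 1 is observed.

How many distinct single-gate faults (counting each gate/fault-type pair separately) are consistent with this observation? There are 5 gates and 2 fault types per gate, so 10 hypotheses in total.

Fault-free: G1=1, G2=0, G3=0, G4=1, G5=0 → 0. Observed 1.
  G1 stuck-at-0: output 0 ✗
  G1 stuck-at-1: output 0 ✗
  G2 stuck-at-0: output 0 ✗
  G2 stuck-at-1: output 0 ✗
  G3 stuck-at-0: output 0 ✗
  G3 stuck-at-1: output 0 ✗
  G4 stuck-at-0: output 0 ✗
  G4 stuck-at-1: output 0 ✗
  G5 stuck-at-0: output 0 ✗
  G5 stuck-at-1: output 1 ✓
Consistent faults: {G5 stuck-at-1} — 1 in all.

1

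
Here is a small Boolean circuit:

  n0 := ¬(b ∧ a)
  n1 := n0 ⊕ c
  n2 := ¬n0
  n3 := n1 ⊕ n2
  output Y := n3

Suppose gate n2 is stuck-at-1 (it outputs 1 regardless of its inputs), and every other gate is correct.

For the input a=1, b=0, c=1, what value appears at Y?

1

Propagate with n2 forced: n0=1, n1=0, n2=1 [stuck-at-1], n3=1.
So Y = 1. (Without the fault it would be 0.)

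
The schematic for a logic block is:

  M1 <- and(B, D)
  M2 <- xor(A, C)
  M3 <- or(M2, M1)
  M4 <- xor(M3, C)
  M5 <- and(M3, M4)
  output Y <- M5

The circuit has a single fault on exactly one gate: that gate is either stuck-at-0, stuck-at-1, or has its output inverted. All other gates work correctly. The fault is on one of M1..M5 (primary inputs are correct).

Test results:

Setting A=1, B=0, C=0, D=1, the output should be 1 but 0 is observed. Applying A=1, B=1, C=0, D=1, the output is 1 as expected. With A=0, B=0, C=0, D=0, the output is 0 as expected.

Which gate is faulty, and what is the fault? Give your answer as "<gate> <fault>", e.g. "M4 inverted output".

Fault-free values for test 1 (A=1, B=0, C=0, D=1): M1=0, M2=1, M3=1, M4=1, M5=1, giving Y=1. Observed 0.
Test 1: faults giving observed 0 are {M2 stuck-at-0, M2 inverted output, M3 stuck-at-0, M3 inverted output, M4 stuck-at-0, M4 inverted output, M5 stuck-at-0, M5 inverted output}.
Test 2 (A=1, B=1, C=0, D=1): fault-free M1=1, M2=1, M3=1, M4=1, M5=1 → 1; observed 1. Eliminates M3 stuck-at-0, M3 inverted output, M4 stuck-at-0, M4 inverted output, M5 stuck-at-0, M5 inverted output.
Test 3 (A=0, B=0, C=0, D=0): fault-free M1=0, M2=0, M3=0, M4=0, M5=0 → 0; observed 0. Eliminates M2 inverted output.
Only M2 stuck-at-0 is consistent with every test.

M2 stuck-at-0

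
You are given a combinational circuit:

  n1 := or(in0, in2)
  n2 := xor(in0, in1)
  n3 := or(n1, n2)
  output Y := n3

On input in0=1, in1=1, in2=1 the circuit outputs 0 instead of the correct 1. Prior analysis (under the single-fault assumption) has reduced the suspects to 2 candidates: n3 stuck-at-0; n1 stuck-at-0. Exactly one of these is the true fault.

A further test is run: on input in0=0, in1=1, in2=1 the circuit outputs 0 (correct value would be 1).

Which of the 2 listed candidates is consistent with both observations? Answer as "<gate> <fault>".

Evaluate each candidate on input in0=0, in1=1, in2=1:
  n3 stuck-at-0: n1=1, n2=1, n3=0 [stuck-at-0] → 0 — matches
  n1 stuck-at-0: n1=0 [stuck-at-0], n2=1, n3=1 → 1 — eliminated
Only n3 stuck-at-0 reproduces the observed 0.

n3 stuck-at-0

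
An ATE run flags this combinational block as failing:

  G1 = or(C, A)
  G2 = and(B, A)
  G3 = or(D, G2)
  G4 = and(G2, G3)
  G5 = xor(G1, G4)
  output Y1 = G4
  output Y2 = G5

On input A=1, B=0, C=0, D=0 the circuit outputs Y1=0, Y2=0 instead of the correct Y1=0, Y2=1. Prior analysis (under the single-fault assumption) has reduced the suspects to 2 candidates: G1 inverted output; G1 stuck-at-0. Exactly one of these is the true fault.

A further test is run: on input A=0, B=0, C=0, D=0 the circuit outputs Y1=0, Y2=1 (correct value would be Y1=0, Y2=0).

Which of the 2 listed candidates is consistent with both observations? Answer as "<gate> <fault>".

G1 inverted output

Evaluate each candidate on input A=0, B=0, C=0, D=0:
  G1 inverted output: G1=1 [inverted output], G2=0, G3=0, G4=0, G5=1 → Y1=0, Y2=1 — matches
  G1 stuck-at-0: G1=0 [stuck-at-0], G2=0, G3=0, G4=0, G5=0 → Y1=0, Y2=0 — eliminated
Only G1 inverted output reproduces the observed Y1=0, Y2=1.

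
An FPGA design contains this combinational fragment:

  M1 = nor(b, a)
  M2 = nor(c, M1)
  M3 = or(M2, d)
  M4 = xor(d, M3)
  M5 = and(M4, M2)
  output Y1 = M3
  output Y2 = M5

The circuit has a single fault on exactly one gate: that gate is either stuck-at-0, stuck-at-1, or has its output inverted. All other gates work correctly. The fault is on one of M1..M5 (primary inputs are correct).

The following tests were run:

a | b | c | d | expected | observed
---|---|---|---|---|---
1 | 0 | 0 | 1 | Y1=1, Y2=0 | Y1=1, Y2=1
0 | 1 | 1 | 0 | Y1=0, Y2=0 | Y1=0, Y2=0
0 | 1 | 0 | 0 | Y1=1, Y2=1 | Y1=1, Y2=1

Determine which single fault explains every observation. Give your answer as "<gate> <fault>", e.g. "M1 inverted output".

Fault-free values for test 1 (a=1, b=0, c=0, d=1): M1=0, M2=1, M3=1, M4=0, M5=0, giving Y1=1, Y2=0. Observed Y1=1, Y2=1.
Test 1: faults giving observed Y1=1, Y2=1 are {M4 stuck-at-1, M4 inverted output, M5 stuck-at-1, M5 inverted output}.
Test 2 (a=0, b=1, c=1, d=0): fault-free M1=0, M2=0, M3=0, M4=0, M5=0 → Y1=0, Y2=0; observed Y1=0, Y2=0. Eliminates M5 stuck-at-1, M5 inverted output.
Test 3 (a=0, b=1, c=0, d=0): fault-free M1=0, M2=1, M3=1, M4=1, M5=1 → Y1=1, Y2=1; observed Y1=1, Y2=1. Eliminates M4 inverted output.
Only M4 stuck-at-1 is consistent with every test.

M4 stuck-at-1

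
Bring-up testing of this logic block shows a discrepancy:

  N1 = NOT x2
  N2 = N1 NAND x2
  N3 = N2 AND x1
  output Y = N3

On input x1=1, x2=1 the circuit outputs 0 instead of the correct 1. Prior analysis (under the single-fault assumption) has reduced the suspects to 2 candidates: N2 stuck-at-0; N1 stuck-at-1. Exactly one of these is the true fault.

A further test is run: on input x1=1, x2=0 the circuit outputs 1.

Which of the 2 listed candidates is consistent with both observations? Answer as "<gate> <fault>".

N1 stuck-at-1

Evaluate each candidate on input x1=1, x2=0:
  N2 stuck-at-0: N1=1, N2=0 [stuck-at-0], N3=0 → 0 — eliminated
  N1 stuck-at-1: N1=1 [stuck-at-1], N2=1, N3=1 → 1 — matches
Only N1 stuck-at-1 reproduces the observed 1.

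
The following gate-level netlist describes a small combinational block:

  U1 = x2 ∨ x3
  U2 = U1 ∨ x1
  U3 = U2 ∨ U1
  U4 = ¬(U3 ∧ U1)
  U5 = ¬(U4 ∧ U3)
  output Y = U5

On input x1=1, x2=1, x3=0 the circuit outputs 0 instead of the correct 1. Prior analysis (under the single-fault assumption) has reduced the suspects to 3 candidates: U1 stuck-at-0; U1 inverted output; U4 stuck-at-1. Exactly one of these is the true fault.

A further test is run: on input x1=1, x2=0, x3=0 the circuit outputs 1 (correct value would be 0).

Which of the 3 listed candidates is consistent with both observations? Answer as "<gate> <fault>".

Evaluate each candidate on input x1=1, x2=0, x3=0:
  U1 stuck-at-0: U1=0 [stuck-at-0], U2=1, U3=1, U4=1, U5=0 → 0 — eliminated
  U1 inverted output: U1=1 [inverted output], U2=1, U3=1, U4=0, U5=1 → 1 — matches
  U4 stuck-at-1: U1=0, U2=1, U3=1, U4=1 [stuck-at-1], U5=0 → 0 — eliminated
Only U1 inverted output reproduces the observed 1.

U1 inverted output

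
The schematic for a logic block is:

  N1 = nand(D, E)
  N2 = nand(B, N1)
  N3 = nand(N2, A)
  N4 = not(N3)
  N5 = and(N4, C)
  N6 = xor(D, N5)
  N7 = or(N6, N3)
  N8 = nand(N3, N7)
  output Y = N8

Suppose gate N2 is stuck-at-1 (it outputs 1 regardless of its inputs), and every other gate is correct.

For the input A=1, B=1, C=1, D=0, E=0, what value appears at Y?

1

Propagate with N2 forced: N1=1, N2=1 [stuck-at-1], N3=0, N4=1, N5=1, N6=1, N7=1, N8=1.
So Y = 1. (Without the fault it would be 0.)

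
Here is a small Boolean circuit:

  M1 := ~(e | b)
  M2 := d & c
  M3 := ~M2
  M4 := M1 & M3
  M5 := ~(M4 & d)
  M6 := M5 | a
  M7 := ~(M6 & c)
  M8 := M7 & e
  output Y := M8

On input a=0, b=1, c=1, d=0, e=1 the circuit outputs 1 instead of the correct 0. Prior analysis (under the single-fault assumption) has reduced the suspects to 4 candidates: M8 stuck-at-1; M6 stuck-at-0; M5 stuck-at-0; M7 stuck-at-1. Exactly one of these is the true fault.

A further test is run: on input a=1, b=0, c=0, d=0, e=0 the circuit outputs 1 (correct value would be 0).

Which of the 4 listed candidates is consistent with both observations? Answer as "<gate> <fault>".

Evaluate each candidate on input a=1, b=0, c=0, d=0, e=0:
  M8 stuck-at-1: M1=1, M2=0, M3=1, M4=1, M5=1, M6=1, M7=1, M8=1 [stuck-at-1] → 1 — matches
  M6 stuck-at-0: M1=1, M2=0, M3=1, M4=1, M5=1, M6=0 [stuck-at-0], M7=1, M8=0 → 0 — eliminated
  M5 stuck-at-0: M1=1, M2=0, M3=1, M4=1, M5=0 [stuck-at-0], M6=1, M7=1, M8=0 → 0 — eliminated
  M7 stuck-at-1: M1=1, M2=0, M3=1, M4=1, M5=1, M6=1, M7=1 [stuck-at-1], M8=0 → 0 — eliminated
Only M8 stuck-at-1 reproduces the observed 1.

M8 stuck-at-1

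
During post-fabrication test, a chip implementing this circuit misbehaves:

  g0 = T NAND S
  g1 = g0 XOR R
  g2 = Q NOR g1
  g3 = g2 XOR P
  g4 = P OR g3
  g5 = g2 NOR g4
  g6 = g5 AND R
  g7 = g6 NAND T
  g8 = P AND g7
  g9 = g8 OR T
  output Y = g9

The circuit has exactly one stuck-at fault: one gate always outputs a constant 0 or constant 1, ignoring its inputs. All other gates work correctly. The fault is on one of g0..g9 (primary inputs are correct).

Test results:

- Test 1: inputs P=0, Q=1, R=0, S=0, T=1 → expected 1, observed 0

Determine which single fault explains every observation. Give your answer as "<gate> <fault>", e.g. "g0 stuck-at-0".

Fault-free values for test 1 (P=0, Q=1, R=0, S=0, T=1): g0=1, g1=1, g2=0, g3=0, g4=0, g5=1, g6=0, g7=1, g8=0, g9=1, giving Y=1. Observed 0.
Test 1: faults giving observed 0 are {g9 stuck-at-0}.
Only g9 stuck-at-0 is consistent with every test.

g9 stuck-at-0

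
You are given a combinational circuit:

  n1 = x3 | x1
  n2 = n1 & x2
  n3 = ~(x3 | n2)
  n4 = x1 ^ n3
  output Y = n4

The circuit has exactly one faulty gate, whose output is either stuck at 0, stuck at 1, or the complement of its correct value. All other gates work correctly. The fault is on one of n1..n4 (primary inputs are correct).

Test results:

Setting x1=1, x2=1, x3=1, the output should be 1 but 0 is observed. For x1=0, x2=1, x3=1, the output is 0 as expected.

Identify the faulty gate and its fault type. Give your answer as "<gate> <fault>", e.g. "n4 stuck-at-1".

n4 stuck-at-0

Fault-free values for test 1 (x1=1, x2=1, x3=1): n1=1, n2=1, n3=0, n4=1, giving Y=1. Observed 0.
Test 1: faults giving observed 0 are {n3 stuck-at-1, n3 inverted output, n4 stuck-at-0, n4 inverted output}.
Test 2 (x1=0, x2=1, x3=1): fault-free n1=1, n2=1, n3=0, n4=0 → 0; observed 0. Eliminates n3 stuck-at-1, n3 inverted output, n4 inverted output.
Only n4 stuck-at-0 is consistent with every test.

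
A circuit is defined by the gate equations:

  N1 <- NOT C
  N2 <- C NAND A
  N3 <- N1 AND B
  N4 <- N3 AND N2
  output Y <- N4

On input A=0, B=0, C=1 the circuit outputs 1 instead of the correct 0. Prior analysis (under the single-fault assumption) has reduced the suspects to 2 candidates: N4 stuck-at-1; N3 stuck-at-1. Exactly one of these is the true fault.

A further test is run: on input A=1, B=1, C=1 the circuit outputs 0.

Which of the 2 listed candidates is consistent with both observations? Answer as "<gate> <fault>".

N3 stuck-at-1

Evaluate each candidate on input A=1, B=1, C=1:
  N4 stuck-at-1: N1=0, N2=0, N3=0, N4=1 [stuck-at-1] → 1 — eliminated
  N3 stuck-at-1: N1=0, N2=0, N3=1 [stuck-at-1], N4=0 → 0 — matches
Only N3 stuck-at-1 reproduces the observed 0.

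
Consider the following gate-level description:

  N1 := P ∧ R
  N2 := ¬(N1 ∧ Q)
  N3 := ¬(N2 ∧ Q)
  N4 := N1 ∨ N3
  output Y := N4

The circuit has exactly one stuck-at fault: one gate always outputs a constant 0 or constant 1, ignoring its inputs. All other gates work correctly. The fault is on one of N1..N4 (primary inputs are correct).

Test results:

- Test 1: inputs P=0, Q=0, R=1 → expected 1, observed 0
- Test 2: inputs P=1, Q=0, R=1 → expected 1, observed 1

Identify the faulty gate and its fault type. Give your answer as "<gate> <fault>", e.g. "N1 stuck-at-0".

N3 stuck-at-0

Fault-free values for test 1 (P=0, Q=0, R=1): N1=0, N2=1, N3=1, N4=1, giving Y=1. Observed 0.
Test 1: faults giving observed 0 are {N3 stuck-at-0, N4 stuck-at-0}.
Test 2 (P=1, Q=0, R=1): fault-free N1=1, N2=1, N3=1, N4=1 → 1; observed 1. Eliminates N4 stuck-at-0.
Only N3 stuck-at-0 is consistent with every test.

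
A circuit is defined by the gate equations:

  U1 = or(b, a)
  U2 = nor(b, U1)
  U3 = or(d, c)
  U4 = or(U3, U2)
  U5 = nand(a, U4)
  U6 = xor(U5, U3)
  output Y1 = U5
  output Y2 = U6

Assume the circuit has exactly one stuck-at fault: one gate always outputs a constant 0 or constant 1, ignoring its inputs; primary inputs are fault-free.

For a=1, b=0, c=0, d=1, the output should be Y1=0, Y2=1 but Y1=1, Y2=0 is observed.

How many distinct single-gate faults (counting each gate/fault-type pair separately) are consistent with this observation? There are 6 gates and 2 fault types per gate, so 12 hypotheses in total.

2

Fault-free: U1=1, U2=0, U3=1, U4=1, U5=0, U6=1 → Y1=0, Y2=1. Observed Y1=1, Y2=0.
  U1 stuck-at-0: output Y1=0, Y2=1 ✗
  U1 stuck-at-1: output Y1=0, Y2=1 ✗
  U2 stuck-at-0: output Y1=0, Y2=1 ✗
  U2 stuck-at-1: output Y1=0, Y2=1 ✗
  U3 stuck-at-0: output Y1=1, Y2=1 ✗
  U3 stuck-at-1: output Y1=0, Y2=1 ✗
  U4 stuck-at-0: output Y1=1, Y2=0 ✓
  U4 stuck-at-1: output Y1=0, Y2=1 ✗
  U5 stuck-at-0: output Y1=0, Y2=1 ✗
  U5 stuck-at-1: output Y1=1, Y2=0 ✓
  U6 stuck-at-0: output Y1=0, Y2=0 ✗
  U6 stuck-at-1: output Y1=0, Y2=1 ✗
Consistent faults: {U4 stuck-at-0, U5 stuck-at-1} — 2 in all.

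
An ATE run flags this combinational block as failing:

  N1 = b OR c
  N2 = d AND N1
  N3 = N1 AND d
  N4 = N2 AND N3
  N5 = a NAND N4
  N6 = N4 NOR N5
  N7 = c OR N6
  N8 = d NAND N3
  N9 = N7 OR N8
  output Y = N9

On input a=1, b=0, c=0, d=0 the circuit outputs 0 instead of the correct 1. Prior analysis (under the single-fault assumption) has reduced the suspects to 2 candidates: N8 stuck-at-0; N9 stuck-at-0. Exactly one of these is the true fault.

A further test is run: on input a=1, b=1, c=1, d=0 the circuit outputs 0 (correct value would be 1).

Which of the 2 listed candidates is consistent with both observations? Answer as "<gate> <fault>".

N9 stuck-at-0

Evaluate each candidate on input a=1, b=1, c=1, d=0:
  N8 stuck-at-0: N1=1, N2=0, N3=0, N4=0, N5=1, N6=0, N7=1, N8=0 [stuck-at-0], N9=1 → 1 — eliminated
  N9 stuck-at-0: N1=1, N2=0, N3=0, N4=0, N5=1, N6=0, N7=1, N8=1, N9=0 [stuck-at-0] → 0 — matches
Only N9 stuck-at-0 reproduces the observed 0.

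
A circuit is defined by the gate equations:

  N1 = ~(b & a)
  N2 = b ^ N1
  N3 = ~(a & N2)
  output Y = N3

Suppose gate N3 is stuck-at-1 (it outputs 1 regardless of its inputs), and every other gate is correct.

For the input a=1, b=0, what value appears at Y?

Propagate with N3 forced: N1=1, N2=1, N3=1 [stuck-at-1].
So Y = 1. (Without the fault it would be 0.)

1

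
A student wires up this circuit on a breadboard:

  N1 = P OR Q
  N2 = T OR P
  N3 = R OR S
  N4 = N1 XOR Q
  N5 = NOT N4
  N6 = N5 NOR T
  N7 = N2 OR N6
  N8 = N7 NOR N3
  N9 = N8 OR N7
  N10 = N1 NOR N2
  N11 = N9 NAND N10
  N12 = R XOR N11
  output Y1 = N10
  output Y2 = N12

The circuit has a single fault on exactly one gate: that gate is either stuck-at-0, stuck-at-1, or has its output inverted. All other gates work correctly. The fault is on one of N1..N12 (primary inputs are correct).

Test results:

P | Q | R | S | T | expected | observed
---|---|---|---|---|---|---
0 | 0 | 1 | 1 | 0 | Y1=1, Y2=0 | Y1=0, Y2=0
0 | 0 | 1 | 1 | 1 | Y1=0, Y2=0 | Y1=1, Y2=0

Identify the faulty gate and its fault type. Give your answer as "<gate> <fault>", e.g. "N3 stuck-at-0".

N2 inverted output

Fault-free values for test 1 (P=0, Q=0, R=1, S=1, T=0): N1=0, N2=0, N3=1, N4=0, N5=1, N6=0, N7=0, N8=0, N9=0, N10=1, N11=1, N12=0, giving Y1=1, Y2=0. Observed Y1=0, Y2=0.
Test 1: faults giving observed Y1=0, Y2=0 are {N1 stuck-at-1, N1 inverted output, N2 stuck-at-1, N2 inverted output, N10 stuck-at-0, N10 inverted output}.
Test 2 (P=0, Q=0, R=1, S=1, T=1): fault-free N1=0, N2=1, N3=1, N4=0, N5=1, N6=0, N7=1, N8=0, N9=1, N10=0, N11=1, N12=0 → Y1=0, Y2=0; observed Y1=1, Y2=0. Eliminates N1 stuck-at-1, N1 inverted output, N2 stuck-at-1, N10 stuck-at-0, N10 inverted output.
Only N2 inverted output is consistent with every test.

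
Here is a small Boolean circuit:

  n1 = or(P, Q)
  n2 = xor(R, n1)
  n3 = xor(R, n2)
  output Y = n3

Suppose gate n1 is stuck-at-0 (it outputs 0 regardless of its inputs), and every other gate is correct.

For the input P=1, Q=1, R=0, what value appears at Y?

Propagate with n1 forced: n1=0 [stuck-at-0], n2=0, n3=0.
So Y = 0. (Without the fault it would be 1.)

0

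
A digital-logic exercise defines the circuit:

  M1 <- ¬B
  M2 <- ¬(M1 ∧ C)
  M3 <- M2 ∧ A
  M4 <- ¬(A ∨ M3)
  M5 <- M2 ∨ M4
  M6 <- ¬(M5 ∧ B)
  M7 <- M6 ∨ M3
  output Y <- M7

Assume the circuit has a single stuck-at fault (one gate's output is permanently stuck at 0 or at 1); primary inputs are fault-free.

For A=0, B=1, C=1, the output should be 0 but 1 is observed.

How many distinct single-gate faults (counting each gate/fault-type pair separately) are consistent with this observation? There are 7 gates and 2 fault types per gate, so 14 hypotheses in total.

Fault-free: M1=0, M2=1, M3=0, M4=1, M5=1, M6=0, M7=0 → 0. Observed 1.
  M1 stuck-at-0: output 0 ✗
  M1 stuck-at-1: output 0 ✗
  M2 stuck-at-0: output 0 ✗
  M2 stuck-at-1: output 0 ✗
  M3 stuck-at-0: output 0 ✗
  M3 stuck-at-1: output 1 ✓
  M4 stuck-at-0: output 0 ✗
  M4 stuck-at-1: output 0 ✗
  M5 stuck-at-0: output 1 ✓
  M5 stuck-at-1: output 0 ✗
  M6 stuck-at-0: output 0 ✗
  M6 stuck-at-1: output 1 ✓
  M7 stuck-at-0: output 0 ✗
  M7 stuck-at-1: output 1 ✓
Consistent faults: {M3 stuck-at-1, M5 stuck-at-0, M6 stuck-at-1, M7 stuck-at-1} — 4 in all.

4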